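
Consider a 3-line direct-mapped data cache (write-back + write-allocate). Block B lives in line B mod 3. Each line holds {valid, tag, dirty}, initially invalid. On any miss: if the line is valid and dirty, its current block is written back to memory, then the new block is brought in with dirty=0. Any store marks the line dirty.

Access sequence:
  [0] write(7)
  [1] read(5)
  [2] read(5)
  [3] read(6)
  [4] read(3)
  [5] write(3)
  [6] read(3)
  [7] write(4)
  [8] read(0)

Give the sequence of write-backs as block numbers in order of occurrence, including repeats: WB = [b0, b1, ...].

WB = [7, 3]

0: W B7 -> L1 miss  d=D]
1: R B5 -> L2 miss  d=-]
2: R B5 -> L2 hit  d=-]
3: R B6 -> L0 miss  d=-]
4: R B3 -> L0 miss  d=-]
5: W B3 -> L0 hit  d=D]
6: R B3 -> L0 hit  d=D]
7: W B4 -> L1 miss wb->B7  d=D]
8: R B0 -> L0 miss wb->B3  d=-]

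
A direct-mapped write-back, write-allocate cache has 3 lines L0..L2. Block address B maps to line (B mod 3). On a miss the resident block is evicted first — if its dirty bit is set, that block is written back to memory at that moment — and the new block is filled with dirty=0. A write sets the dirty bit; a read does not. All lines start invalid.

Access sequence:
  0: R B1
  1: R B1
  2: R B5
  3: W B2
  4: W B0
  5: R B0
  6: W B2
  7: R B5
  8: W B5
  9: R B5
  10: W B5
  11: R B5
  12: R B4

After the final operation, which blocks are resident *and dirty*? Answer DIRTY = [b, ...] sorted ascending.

DIRTY = [0, 5]

  0 | R B1 → L1 miss [-]
  1 | R B1 → L1 hit [-]
  2 | R B5 → L2 miss [-]
  3 | W B2 → L2 miss [D]
  4 | W B0 → L0 miss [D]
  5 | R B0 → L0 hit [D]
  6 | W B2 → L2 hit [D]
  7 | R B5 → L2 miss wb→B2 [-]
  8 | W B5 → L2 hit [D]
  9 | R B5 → L2 hit [D]
  10 | W B5 → L2 hit [D]
  11 | R B5 → L2 hit [D]
  12 | R B4 → L1 miss [-]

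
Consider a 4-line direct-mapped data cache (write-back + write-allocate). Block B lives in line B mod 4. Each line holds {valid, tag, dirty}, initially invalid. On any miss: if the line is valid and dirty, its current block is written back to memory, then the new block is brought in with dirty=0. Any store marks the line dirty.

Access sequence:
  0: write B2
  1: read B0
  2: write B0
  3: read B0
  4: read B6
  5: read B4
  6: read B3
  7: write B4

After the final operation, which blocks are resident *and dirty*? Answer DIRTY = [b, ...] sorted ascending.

DIRTY = [4]

0: W B2 → L2 miss [D]
1: R B0 → L0 miss [-]
2: W B0 → L0 hit [D]
3: R B0 → L0 hit [D]
4: R B6 → L2 miss wb→B2 [-]
5: R B4 → L0 miss wb→B0 [-]
6: R B3 → L3 miss [-]
7: W B4 → L0 hit [D]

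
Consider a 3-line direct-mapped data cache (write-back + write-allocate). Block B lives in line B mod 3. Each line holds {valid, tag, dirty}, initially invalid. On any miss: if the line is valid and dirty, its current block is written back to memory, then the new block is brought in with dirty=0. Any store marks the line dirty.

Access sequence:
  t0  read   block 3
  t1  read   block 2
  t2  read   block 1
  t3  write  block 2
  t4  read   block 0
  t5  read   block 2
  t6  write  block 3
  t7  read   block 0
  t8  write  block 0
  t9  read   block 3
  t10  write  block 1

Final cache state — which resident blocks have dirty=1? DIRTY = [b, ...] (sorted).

DIRTY = [1, 2]

0: R B3 → L0 miss [-]
1: R B2 → L2 miss [-]
2: R B1 → L1 miss [-]
3: W B2 → L2 hit [D]
4: R B0 → L0 miss [-]
5: R B2 → L2 hit [D]
6: W B3 → L0 miss [D]
7: R B0 → L0 miss wb→B3 [-]
8: W B0 → L0 hit [D]
9: R B3 → L0 miss wb→B0 [-]
10: W B1 → L1 hit [D]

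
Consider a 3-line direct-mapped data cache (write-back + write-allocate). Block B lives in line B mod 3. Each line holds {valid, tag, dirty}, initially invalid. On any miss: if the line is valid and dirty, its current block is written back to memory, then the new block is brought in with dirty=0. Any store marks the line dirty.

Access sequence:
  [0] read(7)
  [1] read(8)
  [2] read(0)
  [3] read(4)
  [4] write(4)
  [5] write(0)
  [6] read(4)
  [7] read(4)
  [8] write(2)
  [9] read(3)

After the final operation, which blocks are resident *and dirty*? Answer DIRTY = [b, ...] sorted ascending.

0: R B7 → L1 miss [-]
1: R B8 → L2 miss [-]
2: R B0 → L0 miss [-]
3: R B4 → L1 miss [-]
4: W B4 → L1 hit [D]
5: W B0 → L0 hit [D]
6: R B4 → L1 hit [D]
7: R B4 → L1 hit [D]
8: W B2 → L2 miss [D]
9: R B3 → L0 miss wb→B0 [-]

DIRTY = [2, 4]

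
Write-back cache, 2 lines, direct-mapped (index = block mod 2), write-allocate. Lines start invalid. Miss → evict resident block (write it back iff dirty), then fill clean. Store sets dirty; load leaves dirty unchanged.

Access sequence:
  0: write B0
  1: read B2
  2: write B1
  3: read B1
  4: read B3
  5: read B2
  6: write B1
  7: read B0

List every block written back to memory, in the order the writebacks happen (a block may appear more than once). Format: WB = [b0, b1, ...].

WB = [0, 1]

0: W B0 -> L0 miss  d=D]
1: R B2 -> L0 miss wb->B0  d=-]
2: W B1 -> L1 miss  d=D]
3: R B1 -> L1 hit  d=D]
4: R B3 -> L1 miss wb->B1  d=-]
5: R B2 -> L0 hit  d=-]
6: W B1 -> L1 miss  d=D]
7: R B0 -> L0 miss  d=-]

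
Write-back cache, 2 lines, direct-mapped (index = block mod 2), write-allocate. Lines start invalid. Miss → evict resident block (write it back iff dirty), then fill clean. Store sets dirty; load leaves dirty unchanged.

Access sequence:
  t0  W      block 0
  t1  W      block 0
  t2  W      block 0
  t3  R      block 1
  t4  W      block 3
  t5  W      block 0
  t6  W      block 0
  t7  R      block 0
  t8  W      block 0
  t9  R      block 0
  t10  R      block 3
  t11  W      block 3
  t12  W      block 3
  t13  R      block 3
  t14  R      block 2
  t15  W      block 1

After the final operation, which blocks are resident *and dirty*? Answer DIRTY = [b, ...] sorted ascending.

DIRTY = [1]

0: W B0 → L0 miss [D]
1: W B0 → L0 hit [D]
2: W B0 → L0 hit [D]
3: R B1 → L1 miss [-]
4: W B3 → L1 miss [D]
5: W B0 → L0 hit [D]
6: W B0 → L0 hit [D]
7: R B0 → L0 hit [D]
8: W B0 → L0 hit [D]
9: R B0 → L0 hit [D]
10: R B3 → L1 hit [D]
11: W B3 → L1 hit [D]
12: W B3 → L1 hit [D]
13: R B3 → L1 hit [D]
14: R B2 → L0 miss wb→B0 [-]
15: W B1 → L1 miss wb→B3 [D]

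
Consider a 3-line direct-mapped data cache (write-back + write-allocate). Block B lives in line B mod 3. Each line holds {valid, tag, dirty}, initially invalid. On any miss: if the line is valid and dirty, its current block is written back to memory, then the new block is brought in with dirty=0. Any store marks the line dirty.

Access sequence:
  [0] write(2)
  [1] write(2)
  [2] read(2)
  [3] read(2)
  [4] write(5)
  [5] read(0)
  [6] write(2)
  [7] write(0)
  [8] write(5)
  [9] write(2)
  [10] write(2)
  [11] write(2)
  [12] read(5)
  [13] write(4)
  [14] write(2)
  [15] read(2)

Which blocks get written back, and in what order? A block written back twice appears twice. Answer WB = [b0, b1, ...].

WB = [2, 5, 2, 5, 2]

0: W B2 -> L2 miss  d=D]
1: W B2 -> L2 hit  d=D]
2: R B2 -> L2 hit  d=D]
3: R B2 -> L2 hit  d=D]
4: W B5 -> L2 miss wb->B2  d=D]
5: R B0 -> L0 miss  d=-]
6: W B2 -> L2 miss wb->B5  d=D]
7: W B0 -> L0 hit  d=D]
8: W B5 -> L2 miss wb->B2  d=D]
9: W B2 -> L2 miss wb->B5  d=D]
10: W B2 -> L2 hit  d=D]
11: W B2 -> L2 hit  d=D]
12: R B5 -> L2 miss wb->B2  d=-]
13: W B4 -> L1 miss  d=D]
14: W B2 -> L2 miss  d=D]
15: R B2 -> L2 hit  d=D]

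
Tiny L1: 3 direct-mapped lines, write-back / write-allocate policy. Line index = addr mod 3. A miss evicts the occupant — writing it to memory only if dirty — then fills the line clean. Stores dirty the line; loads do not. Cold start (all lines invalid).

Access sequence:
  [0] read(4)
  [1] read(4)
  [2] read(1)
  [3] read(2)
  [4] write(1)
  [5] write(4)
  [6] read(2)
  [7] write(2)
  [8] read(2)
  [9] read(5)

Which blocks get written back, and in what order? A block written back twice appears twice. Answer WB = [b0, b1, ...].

WB = [1, 2]

0: R B4 → L1 miss [-]
1: R B4 → L1 hit [-]
2: R B1 → L1 miss [-]
3: R B2 → L2 miss [-]
4: W B1 → L1 hit [D]
5: W B4 → L1 miss wb→B1 [D]
6: R B2 → L2 hit [-]
7: W B2 → L2 hit [D]
8: R B2 → L2 hit [D]
9: R B5 → L2 miss wb→B2 [-]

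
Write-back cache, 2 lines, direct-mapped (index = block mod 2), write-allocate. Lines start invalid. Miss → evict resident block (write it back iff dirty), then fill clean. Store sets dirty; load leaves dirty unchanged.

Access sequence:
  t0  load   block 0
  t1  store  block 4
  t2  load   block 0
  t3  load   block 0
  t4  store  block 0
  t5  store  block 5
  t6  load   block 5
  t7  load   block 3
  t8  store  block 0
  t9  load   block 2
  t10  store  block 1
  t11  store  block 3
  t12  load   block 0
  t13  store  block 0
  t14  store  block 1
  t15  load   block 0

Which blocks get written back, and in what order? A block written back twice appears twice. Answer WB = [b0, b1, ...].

0: R B0 → L0 miss [-]
1: W B4 → L0 miss [D]
2: R B0 → L0 miss wb→B4 [-]
3: R B0 → L0 hit [-]
4: W B0 → L0 hit [D]
5: W B5 → L1 miss [D]
6: R B5 → L1 hit [D]
7: R B3 → L1 miss wb→B5 [-]
8: W B0 → L0 hit [D]
9: R B2 → L0 miss wb→B0 [-]
10: W B1 → L1 miss [D]
11: W B3 → L1 miss wb→B1 [D]
12: R B0 → L0 miss [-]
13: W B0 → L0 hit [D]
14: W B1 → L1 miss wb→B3 [D]
15: R B0 → L0 hit [D]

WB = [4, 5, 0, 1, 3]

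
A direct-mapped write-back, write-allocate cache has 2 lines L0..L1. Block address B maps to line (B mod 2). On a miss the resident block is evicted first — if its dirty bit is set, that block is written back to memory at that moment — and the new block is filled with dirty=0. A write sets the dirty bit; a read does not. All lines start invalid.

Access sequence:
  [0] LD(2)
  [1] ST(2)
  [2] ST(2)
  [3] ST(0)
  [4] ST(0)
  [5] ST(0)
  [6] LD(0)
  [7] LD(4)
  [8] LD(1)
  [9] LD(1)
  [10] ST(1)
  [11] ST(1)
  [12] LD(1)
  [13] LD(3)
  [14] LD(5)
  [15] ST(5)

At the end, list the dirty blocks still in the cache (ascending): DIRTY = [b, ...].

0: R B2 → L0 miss [-]
1: W B2 → L0 hit [D]
2: W B2 → L0 hit [D]
3: W B0 → L0 miss wb→B2 [D]
4: W B0 → L0 hit [D]
5: W B0 → L0 hit [D]
6: R B0 → L0 hit [D]
7: R B4 → L0 miss wb→B0 [-]
8: R B1 → L1 miss [-]
9: R B1 → L1 hit [-]
10: W B1 → L1 hit [D]
11: W B1 → L1 hit [D]
12: R B1 → L1 hit [D]
13: R B3 → L1 miss wb→B1 [-]
14: R B5 → L1 miss [-]
15: W B5 → L1 hit [D]

DIRTY = [5]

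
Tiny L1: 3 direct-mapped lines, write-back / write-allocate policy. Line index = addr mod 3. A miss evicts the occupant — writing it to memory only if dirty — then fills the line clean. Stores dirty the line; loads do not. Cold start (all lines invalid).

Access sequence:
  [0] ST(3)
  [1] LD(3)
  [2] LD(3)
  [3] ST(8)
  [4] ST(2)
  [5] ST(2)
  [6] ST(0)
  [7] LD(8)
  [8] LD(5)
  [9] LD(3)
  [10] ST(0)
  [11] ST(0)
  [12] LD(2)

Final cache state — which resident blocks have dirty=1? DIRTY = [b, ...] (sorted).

  0 | W B3 → L0 miss [D]
  1 | R B3 → L0 hit [D]
  2 | R B3 → L0 hit [D]
  3 | W B8 → L2 miss [D]
  4 | W B2 → L2 miss wb→B8 [D]
  5 | W B2 → L2 hit [D]
  6 | W B0 → L0 miss wb→B3 [D]
  7 | R B8 → L2 miss wb→B2 [-]
  8 | R B5 → L2 miss [-]
  9 | R B3 → L0 miss wb→B0 [-]
  10 | W B0 → L0 miss [D]
  11 | W B0 → L0 hit [D]
  12 | R B2 → L2 miss [-]

DIRTY = [0]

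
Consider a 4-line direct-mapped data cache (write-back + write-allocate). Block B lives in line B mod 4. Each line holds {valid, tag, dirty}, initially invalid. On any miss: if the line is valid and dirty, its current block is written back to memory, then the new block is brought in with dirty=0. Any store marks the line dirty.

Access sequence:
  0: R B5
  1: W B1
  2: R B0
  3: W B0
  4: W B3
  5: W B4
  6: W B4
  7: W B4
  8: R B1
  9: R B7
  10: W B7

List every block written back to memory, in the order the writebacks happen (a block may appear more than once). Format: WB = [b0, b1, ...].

  0 | R B5 → L1 miss [-]
  1 | W B1 → L1 miss [D]
  2 | R B0 → L0 miss [-]
  3 | W B0 → L0 hit [D]
  4 | W B3 → L3 miss [D]
  5 | W B4 → L0 miss wb→B0 [D]
  6 | W B4 → L0 hit [D]
  7 | W B4 → L0 hit [D]
  8 | R B1 → L1 hit [D]
  9 | R B7 → L3 miss wb→B3 [-]
  10 | W B7 → L3 hit [D]

WB = [0, 3]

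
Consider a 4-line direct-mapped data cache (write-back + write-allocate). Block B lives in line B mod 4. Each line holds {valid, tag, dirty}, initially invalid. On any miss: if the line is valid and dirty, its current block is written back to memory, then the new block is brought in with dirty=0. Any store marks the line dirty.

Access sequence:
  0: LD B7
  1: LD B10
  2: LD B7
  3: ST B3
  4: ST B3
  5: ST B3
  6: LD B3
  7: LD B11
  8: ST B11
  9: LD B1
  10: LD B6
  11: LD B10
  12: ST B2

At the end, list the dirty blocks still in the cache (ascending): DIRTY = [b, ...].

0: R B7 → L3 miss [-]
1: R B10 → L2 miss [-]
2: R B7 → L3 hit [-]
3: W B3 → L3 miss [D]
4: W B3 → L3 hit [D]
5: W B3 → L3 hit [D]
6: R B3 → L3 hit [D]
7: R B11 → L3 miss wb→B3 [-]
8: W B11 → L3 hit [D]
9: R B1 → L1 miss [-]
10: R B6 → L2 miss [-]
11: R B10 → L2 miss [-]
12: W B2 → L2 miss [D]

DIRTY = [2, 11]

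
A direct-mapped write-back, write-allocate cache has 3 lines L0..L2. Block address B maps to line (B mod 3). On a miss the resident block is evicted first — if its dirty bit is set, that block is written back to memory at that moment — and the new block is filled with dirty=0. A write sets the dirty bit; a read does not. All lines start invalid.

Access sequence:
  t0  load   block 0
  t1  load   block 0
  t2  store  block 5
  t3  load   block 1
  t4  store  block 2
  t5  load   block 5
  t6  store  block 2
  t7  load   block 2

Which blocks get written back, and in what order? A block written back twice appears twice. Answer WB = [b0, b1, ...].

WB = [5, 2]

0: R B0 → L0 miss [-]
1: R B0 → L0 hit [-]
2: W B5 → L2 miss [D]
3: R B1 → L1 miss [-]
4: W B2 → L2 miss wb→B5 [D]
5: R B5 → L2 miss wb→B2 [-]
6: W B2 → L2 miss [D]
7: R B2 → L2 hit [D]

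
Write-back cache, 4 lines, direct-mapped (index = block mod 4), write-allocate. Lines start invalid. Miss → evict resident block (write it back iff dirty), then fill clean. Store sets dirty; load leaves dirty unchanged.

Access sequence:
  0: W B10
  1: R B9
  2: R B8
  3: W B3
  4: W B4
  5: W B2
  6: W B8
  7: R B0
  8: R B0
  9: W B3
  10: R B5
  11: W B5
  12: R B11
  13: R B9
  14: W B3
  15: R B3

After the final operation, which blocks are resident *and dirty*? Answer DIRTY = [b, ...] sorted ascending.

  0 | W B10 → L2 miss [D]
  1 | R B9 → L1 miss [-]
  2 | R B8 → L0 miss [-]
  3 | W B3 → L3 miss [D]
  4 | W B4 → L0 miss [D]
  5 | W B2 → L2 miss wb→B10 [D]
  6 | W B8 → L0 miss wb→B4 [D]
  7 | R B0 → L0 miss wb→B8 [-]
  8 | R B0 → L0 hit [-]
  9 | W B3 → L3 hit [D]
  10 | R B5 → L1 miss [-]
  11 | W B5 → L1 hit [D]
  12 | R B11 → L3 miss wb→B3 [-]
  13 | R B9 → L1 miss wb→B5 [-]
  14 | W B3 → L3 miss [D]
  15 | R B3 → L3 hit [D]

DIRTY = [2, 3]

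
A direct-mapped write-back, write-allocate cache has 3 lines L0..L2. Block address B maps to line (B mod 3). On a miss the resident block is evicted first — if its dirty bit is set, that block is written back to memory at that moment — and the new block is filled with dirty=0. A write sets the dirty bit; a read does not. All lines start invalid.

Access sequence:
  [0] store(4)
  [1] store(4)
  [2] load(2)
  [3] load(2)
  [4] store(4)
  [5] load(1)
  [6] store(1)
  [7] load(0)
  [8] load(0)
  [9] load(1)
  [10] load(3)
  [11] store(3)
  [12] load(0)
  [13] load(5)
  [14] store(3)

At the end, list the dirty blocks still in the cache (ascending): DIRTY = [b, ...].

  0 | W B4 → L1 miss [D]
  1 | W B4 → L1 hit [D]
  2 | R B2 → L2 miss [-]
  3 | R B2 → L2 hit [-]
  4 | W B4 → L1 hit [D]
  5 | R B1 → L1 miss wb→B4 [-]
  6 | W B1 → L1 hit [D]
  7 | R B0 → L0 miss [-]
  8 | R B0 → L0 hit [-]
  9 | R B1 → L1 hit [D]
  10 | R B3 → L0 miss [-]
  11 | W B3 → L0 hit [D]
  12 | R B0 → L0 miss wb→B3 [-]
  13 | R B5 → L2 miss [-]
  14 | W B3 → L0 miss [D]

DIRTY = [1, 3]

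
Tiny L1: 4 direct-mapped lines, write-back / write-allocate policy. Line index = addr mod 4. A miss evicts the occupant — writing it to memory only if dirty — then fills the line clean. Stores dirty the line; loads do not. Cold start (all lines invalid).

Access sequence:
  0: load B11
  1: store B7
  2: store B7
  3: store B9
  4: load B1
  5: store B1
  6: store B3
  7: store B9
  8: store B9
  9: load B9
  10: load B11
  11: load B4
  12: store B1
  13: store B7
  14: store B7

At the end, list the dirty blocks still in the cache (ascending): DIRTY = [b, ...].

0: R B11 → L3 miss [-]
1: W B7 → L3 miss [D]
2: W B7 → L3 hit [D]
3: W B9 → L1 miss [D]
4: R B1 → L1 miss wb→B9 [-]
5: W B1 → L1 hit [D]
6: W B3 → L3 miss wb→B7 [D]
7: W B9 → L1 miss wb→B1 [D]
8: W B9 → L1 hit [D]
9: R B9 → L1 hit [D]
10: R B11 → L3 miss wb→B3 [-]
11: R B4 → L0 miss [-]
12: W B1 → L1 miss wb→B9 [D]
13: W B7 → L3 miss [D]
14: W B7 → L3 hit [D]

DIRTY = [1, 7]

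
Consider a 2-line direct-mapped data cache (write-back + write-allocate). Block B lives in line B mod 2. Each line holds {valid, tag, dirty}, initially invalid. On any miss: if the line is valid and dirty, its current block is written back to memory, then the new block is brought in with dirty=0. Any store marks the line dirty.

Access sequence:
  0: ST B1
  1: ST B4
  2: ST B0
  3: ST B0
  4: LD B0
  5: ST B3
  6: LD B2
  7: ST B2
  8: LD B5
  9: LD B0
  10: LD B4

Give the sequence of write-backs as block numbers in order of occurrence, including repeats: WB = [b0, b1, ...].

0: W B1 → L1 miss [D]
1: W B4 → L0 miss [D]
2: W B0 → L0 miss wb→B4 [D]
3: W B0 → L0 hit [D]
4: R B0 → L0 hit [D]
5: W B3 → L1 miss wb→B1 [D]
6: R B2 → L0 miss wb→B0 [-]
7: W B2 → L0 hit [D]
8: R B5 → L1 miss wb→B3 [-]
9: R B0 → L0 miss wb→B2 [-]
10: R B4 → L0 miss [-]

WB = [4, 1, 0, 3, 2]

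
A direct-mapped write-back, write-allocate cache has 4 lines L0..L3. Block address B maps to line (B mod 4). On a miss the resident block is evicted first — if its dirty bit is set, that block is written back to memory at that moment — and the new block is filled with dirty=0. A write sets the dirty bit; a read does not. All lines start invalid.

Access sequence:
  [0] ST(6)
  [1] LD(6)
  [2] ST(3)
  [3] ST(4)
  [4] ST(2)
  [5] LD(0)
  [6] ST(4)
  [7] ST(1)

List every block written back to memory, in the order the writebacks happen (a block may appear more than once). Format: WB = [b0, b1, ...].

WB = [6, 4]

0: W B6 -> L2 miss  d=D]
1: R B6 -> L2 hit  d=D]
2: W B3 -> L3 miss  d=D]
3: W B4 -> L0 miss  d=D]
4: W B2 -> L2 miss wb->B6  d=D]
5: R B0 -> L0 miss wb->B4  d=-]
6: W B4 -> L0 miss  d=D]
7: W B1 -> L1 miss  d=D]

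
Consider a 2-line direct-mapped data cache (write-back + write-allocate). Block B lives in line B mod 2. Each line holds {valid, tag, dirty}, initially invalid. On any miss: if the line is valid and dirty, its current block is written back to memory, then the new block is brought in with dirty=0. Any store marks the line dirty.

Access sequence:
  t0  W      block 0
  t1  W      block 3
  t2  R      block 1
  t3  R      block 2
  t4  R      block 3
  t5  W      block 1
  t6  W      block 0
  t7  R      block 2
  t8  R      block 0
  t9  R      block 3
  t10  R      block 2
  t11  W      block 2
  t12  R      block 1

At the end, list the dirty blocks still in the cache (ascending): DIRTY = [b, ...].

  0 | W B0 → L0 miss [D]
  1 | W B3 → L1 miss [D]
  2 | R B1 → L1 miss wb→B3 [-]
  3 | R B2 → L0 miss wb→B0 [-]
  4 | R B3 → L1 miss [-]
  5 | W B1 → L1 miss [D]
  6 | W B0 → L0 miss [D]
  7 | R B2 → L0 miss wb→B0 [-]
  8 | R B0 → L0 miss [-]
  9 | R B3 → L1 miss wb→B1 [-]
  10 | R B2 → L0 miss [-]
  11 | W B2 → L0 hit [D]
  12 | R B1 → L1 miss [-]

DIRTY = [2]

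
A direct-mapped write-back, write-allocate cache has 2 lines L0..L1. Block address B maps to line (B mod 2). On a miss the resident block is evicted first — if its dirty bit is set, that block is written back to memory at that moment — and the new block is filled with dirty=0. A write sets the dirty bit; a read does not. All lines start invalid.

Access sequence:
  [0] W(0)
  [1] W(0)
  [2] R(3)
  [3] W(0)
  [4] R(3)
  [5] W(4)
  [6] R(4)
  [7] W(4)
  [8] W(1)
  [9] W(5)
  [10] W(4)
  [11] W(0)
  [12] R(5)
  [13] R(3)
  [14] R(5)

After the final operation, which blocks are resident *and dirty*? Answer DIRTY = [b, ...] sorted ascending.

DIRTY = [0]

  0 | W B0 → L0 miss [D]
  1 | W B0 → L0 hit [D]
  2 | R B3 → L1 miss [-]
  3 | W B0 → L0 hit [D]
  4 | R B3 → L1 hit [-]
  5 | W B4 → L0 miss wb→B0 [D]
  6 | R B4 → L0 hit [D]
  7 | W B4 → L0 hit [D]
  8 | W B1 → L1 miss [D]
  9 | W B5 → L1 miss wb→B1 [D]
  10 | W B4 → L0 hit [D]
  11 | W B0 → L0 miss wb→B4 [D]
  12 | R B5 → L1 hit [D]
  13 | R B3 → L1 miss wb→B5 [-]
  14 | R B5 → L1 miss [-]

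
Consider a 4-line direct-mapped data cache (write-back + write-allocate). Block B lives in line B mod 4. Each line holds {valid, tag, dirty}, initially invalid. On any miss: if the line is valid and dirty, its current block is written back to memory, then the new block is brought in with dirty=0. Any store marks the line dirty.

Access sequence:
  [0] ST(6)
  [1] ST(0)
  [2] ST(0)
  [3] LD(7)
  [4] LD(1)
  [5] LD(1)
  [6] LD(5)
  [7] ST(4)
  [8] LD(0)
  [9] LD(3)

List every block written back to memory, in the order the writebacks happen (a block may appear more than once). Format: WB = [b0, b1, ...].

WB = [0, 4]

  0 | W B6 → L2 miss [D]
  1 | W B0 → L0 miss [D]
  2 | W B0 → L0 hit [D]
  3 | R B7 → L3 miss [-]
  4 | R B1 → L1 miss [-]
  5 | R B1 → L1 hit [-]
  6 | R B5 → L1 miss [-]
  7 | W B4 → L0 miss wb→B0 [D]
  8 | R B0 → L0 miss wb→B4 [-]
  9 | R B3 → L3 miss [-]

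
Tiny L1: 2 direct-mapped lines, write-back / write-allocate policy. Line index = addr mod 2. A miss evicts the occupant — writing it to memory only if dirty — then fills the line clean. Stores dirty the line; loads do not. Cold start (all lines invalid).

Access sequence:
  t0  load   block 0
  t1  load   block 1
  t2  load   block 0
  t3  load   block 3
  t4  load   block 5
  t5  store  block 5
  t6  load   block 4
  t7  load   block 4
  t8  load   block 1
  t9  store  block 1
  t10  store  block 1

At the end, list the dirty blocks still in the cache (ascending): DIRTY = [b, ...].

  0 | R B0 → L0 miss [-]
  1 | R B1 → L1 miss [-]
  2 | R B0 → L0 hit [-]
  3 | R B3 → L1 miss [-]
  4 | R B5 → L1 miss [-]
  5 | W B5 → L1 hit [D]
  6 | R B4 → L0 miss [-]
  7 | R B4 → L0 hit [-]
  8 | R B1 → L1 miss wb→B5 [-]
  9 | W B1 → L1 hit [D]
  10 | W B1 → L1 hit [D]

DIRTY = [1]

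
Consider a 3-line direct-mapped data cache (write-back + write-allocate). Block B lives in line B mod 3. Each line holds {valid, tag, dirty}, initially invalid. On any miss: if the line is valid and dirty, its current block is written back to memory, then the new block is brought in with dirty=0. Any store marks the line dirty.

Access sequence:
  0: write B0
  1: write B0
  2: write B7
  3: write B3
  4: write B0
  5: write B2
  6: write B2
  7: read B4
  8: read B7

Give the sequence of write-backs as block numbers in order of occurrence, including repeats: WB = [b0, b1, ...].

0: W B0 -> L0 miss  d=D]
1: W B0 -> L0 hit  d=D]
2: W B7 -> L1 miss  d=D]
3: W B3 -> L0 miss wb->B0  d=D]
4: W B0 -> L0 miss wb->B3  d=D]
5: W B2 -> L2 miss  d=D]
6: W B2 -> L2 hit  d=D]
7: R B4 -> L1 miss wb->B7  d=-]
8: R B7 -> L1 miss  d=-]

WB = [0, 3, 7]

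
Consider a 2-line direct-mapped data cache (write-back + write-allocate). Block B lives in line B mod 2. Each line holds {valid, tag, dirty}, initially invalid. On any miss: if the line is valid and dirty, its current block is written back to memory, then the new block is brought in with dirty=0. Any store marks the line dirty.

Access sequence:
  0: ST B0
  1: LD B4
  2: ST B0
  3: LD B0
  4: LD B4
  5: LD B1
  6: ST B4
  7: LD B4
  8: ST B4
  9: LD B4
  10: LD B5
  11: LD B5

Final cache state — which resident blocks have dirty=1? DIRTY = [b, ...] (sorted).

DIRTY = [4]

0: W B0 -> L0 miss  d=D]
1: R B4 -> L0 miss wb->B0  d=-]
2: W B0 -> L0 miss  d=D]
3: R B0 -> L0 hit  d=D]
4: R B4 -> L0 miss wb->B0  d=-]
5: R B1 -> L1 miss  d=-]
6: W B4 -> L0 hit  d=D]
7: R B4 -> L0 hit  d=D]
8: W B4 -> L0 hit  d=D]
9: R B4 -> L0 hit  d=D]
10: R B5 -> L1 miss  d=-]
11: R B5 -> L1 hit  d=-]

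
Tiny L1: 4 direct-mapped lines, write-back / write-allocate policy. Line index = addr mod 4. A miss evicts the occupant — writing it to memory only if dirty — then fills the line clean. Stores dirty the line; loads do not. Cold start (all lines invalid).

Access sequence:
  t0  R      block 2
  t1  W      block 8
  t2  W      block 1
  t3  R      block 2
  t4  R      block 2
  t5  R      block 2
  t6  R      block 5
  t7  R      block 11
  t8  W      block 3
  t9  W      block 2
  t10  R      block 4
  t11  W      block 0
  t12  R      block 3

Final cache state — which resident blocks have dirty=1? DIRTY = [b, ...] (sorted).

DIRTY = [0, 2, 3]

0: R B2 → L2 miss [-]
1: W B8 → L0 miss [D]
2: W B1 → L1 miss [D]
3: R B2 → L2 hit [-]
4: R B2 → L2 hit [-]
5: R B2 → L2 hit [-]
6: R B5 → L1 miss wb→B1 [-]
7: R B11 → L3 miss [-]
8: W B3 → L3 miss [D]
9: W B2 → L2 hit [D]
10: R B4 → L0 miss wb→B8 [-]
11: W B0 → L0 miss [D]
12: R B3 → L3 hit [D]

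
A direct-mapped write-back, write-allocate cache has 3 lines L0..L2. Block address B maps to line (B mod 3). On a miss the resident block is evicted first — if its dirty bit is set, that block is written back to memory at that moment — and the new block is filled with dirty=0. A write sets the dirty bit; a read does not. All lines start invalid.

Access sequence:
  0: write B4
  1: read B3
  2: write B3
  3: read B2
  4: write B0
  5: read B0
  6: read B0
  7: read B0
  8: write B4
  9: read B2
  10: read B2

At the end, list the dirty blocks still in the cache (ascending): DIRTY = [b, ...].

0: W B4 -> L1 miss  d=D]
1: R B3 -> L0 miss  d=-]
2: W B3 -> L0 hit  d=D]
3: R B2 -> L2 miss  d=-]
4: W B0 -> L0 miss wb->B3  d=D]
5: R B0 -> L0 hit  d=D]
6: R B0 -> L0 hit  d=D]
7: R B0 -> L0 hit  d=D]
8: W B4 -> L1 hit  d=D]
9: R B2 -> L2 hit  d=-]
10: R B2 -> L2 hit  d=-]

DIRTY = [0, 4]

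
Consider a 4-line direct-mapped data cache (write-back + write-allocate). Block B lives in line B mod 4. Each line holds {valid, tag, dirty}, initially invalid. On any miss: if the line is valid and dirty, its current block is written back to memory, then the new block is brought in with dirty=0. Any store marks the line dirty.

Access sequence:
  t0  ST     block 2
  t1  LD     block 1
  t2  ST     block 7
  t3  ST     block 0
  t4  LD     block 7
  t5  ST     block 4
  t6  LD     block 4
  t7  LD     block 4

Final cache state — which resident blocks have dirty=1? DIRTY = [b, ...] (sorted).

DIRTY = [2, 4, 7]

0: W B2 → L2 miss [D]
1: R B1 → L1 miss [-]
2: W B7 → L3 miss [D]
3: W B0 → L0 miss [D]
4: R B7 → L3 hit [D]
5: W B4 → L0 miss wb→B0 [D]
6: R B4 → L0 hit [D]
7: R B4 → L0 hit [D]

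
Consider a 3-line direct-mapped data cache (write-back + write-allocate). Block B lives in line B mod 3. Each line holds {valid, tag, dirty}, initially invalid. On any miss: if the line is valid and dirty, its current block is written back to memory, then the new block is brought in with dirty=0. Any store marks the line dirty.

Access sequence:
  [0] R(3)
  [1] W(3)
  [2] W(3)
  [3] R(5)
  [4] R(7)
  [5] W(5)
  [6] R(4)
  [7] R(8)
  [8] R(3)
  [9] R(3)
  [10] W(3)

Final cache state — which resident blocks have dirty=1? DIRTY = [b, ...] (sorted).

DIRTY = [3]

  0 | R B3 → L0 miss [-]
  1 | W B3 → L0 hit [D]
  2 | W B3 → L0 hit [D]
  3 | R B5 → L2 miss [-]
  4 | R B7 → L1 miss [-]
  5 | W B5 → L2 hit [D]
  6 | R B4 → L1 miss [-]
  7 | R B8 → L2 miss wb→B5 [-]
  8 | R B3 → L0 hit [D]
  9 | R B3 → L0 hit [D]
  10 | W B3 → L0 hit [D]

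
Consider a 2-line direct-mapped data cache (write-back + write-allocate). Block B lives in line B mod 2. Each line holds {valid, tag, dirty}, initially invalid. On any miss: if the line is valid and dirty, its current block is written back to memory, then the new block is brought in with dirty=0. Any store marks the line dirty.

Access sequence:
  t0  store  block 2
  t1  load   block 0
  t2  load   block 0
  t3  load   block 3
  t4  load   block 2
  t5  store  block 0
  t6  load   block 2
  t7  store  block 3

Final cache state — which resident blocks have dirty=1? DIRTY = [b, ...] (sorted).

DIRTY = [3]

  0 | W B2 → L0 miss [D]
  1 | R B0 → L0 miss wb→B2 [-]
  2 | R B0 → L0 hit [-]
  3 | R B3 → L1 miss [-]
  4 | R B2 → L0 miss [-]
  5 | W B0 → L0 miss [D]
  6 | R B2 → L0 miss wb→B0 [-]
  7 | W B3 → L1 hit [D]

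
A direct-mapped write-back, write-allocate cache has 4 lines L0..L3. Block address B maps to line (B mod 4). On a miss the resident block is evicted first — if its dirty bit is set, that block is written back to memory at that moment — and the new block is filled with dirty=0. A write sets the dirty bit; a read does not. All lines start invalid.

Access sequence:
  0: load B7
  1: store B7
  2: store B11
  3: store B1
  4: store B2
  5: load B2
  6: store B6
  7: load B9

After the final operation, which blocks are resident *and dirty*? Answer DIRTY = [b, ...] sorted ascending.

0: R B7 -> L3 miss  d=-]
1: W B7 -> L3 hit  d=D]
2: W B11 -> L3 miss wb->B7  d=D]
3: W B1 -> L1 miss  d=D]
4: W B2 -> L2 miss  d=D]
5: R B2 -> L2 hit  d=D]
6: W B6 -> L2 miss wb->B2  d=D]
7: R B9 -> L1 miss wb->B1  d=-]

DIRTY = [6, 11]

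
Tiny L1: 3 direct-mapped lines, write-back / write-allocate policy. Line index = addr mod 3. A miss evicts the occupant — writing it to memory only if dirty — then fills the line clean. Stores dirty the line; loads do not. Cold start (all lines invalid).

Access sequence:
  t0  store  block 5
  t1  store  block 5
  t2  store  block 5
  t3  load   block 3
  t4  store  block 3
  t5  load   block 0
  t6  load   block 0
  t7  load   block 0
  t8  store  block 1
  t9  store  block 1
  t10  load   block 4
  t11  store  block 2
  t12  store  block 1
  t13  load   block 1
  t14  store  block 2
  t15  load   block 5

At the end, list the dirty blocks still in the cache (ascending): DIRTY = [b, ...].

DIRTY = [1]

0: W B5 -> L2 miss  d=D]
1: W B5 -> L2 hit  d=D]
2: W B5 -> L2 hit  d=D]
3: R B3 -> L0 miss  d=-]
4: W B3 -> L0 hit  d=D]
5: R B0 -> L0 miss wb->B3  d=-]
6: R B0 -> L0 hit  d=-]
7: R B0 -> L0 hit  d=-]
8: W B1 -> L1 miss  d=D]
9: W B1 -> L1 hit  d=D]
10: R B4 -> L1 miss wb->B1  d=-]
11: W B2 -> L2 miss wb->B5  d=D]
12: W B1 -> L1 miss  d=D]
13: R B1 -> L1 hit  d=D]
14: W B2 -> L2 hit  d=D]
15: R B5 -> L2 miss wb->B2  d=-]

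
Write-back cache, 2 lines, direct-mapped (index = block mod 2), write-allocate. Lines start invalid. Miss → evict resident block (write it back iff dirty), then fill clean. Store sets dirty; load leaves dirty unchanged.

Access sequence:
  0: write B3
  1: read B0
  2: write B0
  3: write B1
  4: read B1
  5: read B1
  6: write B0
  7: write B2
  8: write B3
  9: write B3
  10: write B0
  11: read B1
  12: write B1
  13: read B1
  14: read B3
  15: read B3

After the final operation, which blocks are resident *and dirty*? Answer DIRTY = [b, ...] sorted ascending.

DIRTY = [0]

0: W B3 → L1 miss [D]
1: R B0 → L0 miss [-]
2: W B0 → L0 hit [D]
3: W B1 → L1 miss wb→B3 [D]
4: R B1 → L1 hit [D]
5: R B1 → L1 hit [D]
6: W B0 → L0 hit [D]
7: W B2 → L0 miss wb→B0 [D]
8: W B3 → L1 miss wb→B1 [D]
9: W B3 → L1 hit [D]
10: W B0 → L0 miss wb→B2 [D]
11: R B1 → L1 miss wb→B3 [-]
12: W B1 → L1 hit [D]
13: R B1 → L1 hit [D]
14: R B3 → L1 miss wb→B1 [-]
15: R B3 → L1 hit [-]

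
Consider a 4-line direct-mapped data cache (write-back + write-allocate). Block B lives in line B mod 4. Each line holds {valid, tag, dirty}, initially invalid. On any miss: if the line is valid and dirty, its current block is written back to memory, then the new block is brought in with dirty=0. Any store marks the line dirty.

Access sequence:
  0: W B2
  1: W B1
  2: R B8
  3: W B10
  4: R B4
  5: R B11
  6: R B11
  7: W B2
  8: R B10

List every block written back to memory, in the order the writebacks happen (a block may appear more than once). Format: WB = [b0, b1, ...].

0: W B2 -> L2 miss  d=D]
1: W B1 -> L1 miss  d=D]
2: R B8 -> L0 miss  d=-]
3: W B10 -> L2 miss wb->B2  d=D]
4: R B4 -> L0 miss  d=-]
5: R B11 -> L3 miss  d=-]
6: R B11 -> L3 hit  d=-]
7: W B2 -> L2 miss wb->B10  d=D]
8: R B10 -> L2 miss wb->B2  d=-]

WB = [2, 10, 2]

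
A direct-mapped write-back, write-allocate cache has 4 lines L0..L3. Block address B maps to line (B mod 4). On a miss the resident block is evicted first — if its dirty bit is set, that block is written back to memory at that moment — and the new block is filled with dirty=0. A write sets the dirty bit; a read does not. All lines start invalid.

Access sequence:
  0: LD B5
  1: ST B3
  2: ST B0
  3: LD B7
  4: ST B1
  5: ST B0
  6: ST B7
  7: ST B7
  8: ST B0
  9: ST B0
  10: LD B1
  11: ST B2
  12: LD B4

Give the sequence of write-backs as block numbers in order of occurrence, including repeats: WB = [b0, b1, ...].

  0 | R B5 → L1 miss [-]
  1 | W B3 → L3 miss [D]
  2 | W B0 → L0 miss [D]
  3 | R B7 → L3 miss wb→B3 [-]
  4 | W B1 → L1 miss [D]
  5 | W B0 → L0 hit [D]
  6 | W B7 → L3 hit [D]
  7 | W B7 → L3 hit [D]
  8 | W B0 → L0 hit [D]
  9 | W B0 → L0 hit [D]
  10 | R B1 → L1 hit [D]
  11 | W B2 → L2 miss [D]
  12 | R B4 → L0 miss wb→B0 [-]

WB = [3, 0]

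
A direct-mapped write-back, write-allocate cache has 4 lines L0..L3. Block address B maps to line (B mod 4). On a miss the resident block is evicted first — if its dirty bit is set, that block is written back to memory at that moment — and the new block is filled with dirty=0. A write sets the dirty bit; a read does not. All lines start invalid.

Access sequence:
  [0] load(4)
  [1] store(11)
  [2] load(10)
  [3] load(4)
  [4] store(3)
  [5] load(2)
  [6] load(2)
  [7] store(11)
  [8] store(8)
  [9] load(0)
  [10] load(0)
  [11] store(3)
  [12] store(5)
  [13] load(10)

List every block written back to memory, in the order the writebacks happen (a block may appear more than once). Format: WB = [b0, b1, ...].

  0 | R B4 → L0 miss [-]
  1 | W B11 → L3 miss [D]
  2 | R B10 → L2 miss [-]
  3 | R B4 → L0 hit [-]
  4 | W B3 → L3 miss wb→B11 [D]
  5 | R B2 → L2 miss [-]
  6 | R B2 → L2 hit [-]
  7 | W B11 → L3 miss wb→B3 [D]
  8 | W B8 → L0 miss [D]
  9 | R B0 → L0 miss wb→B8 [-]
  10 | R B0 → L0 hit [-]
  11 | W B3 → L3 miss wb→B11 [D]
  12 | W B5 → L1 miss [D]
  13 | R B10 → L2 miss [-]

WB = [11, 3, 8, 11]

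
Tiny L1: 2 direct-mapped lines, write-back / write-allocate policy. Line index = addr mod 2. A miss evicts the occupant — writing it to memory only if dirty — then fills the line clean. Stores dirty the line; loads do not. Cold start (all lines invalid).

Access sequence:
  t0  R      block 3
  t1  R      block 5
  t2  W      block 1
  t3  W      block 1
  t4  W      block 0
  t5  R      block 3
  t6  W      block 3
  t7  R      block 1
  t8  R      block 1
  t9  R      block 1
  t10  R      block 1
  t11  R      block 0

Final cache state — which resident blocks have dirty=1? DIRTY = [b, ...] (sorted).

DIRTY = [0]

0: R B3 -> L1 miss  d=-]
1: R B5 -> L1 miss  d=-]
2: W B1 -> L1 miss  d=D]
3: W B1 -> L1 hit  d=D]
4: W B0 -> L0 miss  d=D]
5: R B3 -> L1 miss wb->B1  d=-]
6: W B3 -> L1 hit  d=D]
7: R B1 -> L1 miss wb->B3  d=-]
8: R B1 -> L1 hit  d=-]
9: R B1 -> L1 hit  d=-]
10: R B1 -> L1 hit  d=-]
11: R B0 -> L0 hit  d=D]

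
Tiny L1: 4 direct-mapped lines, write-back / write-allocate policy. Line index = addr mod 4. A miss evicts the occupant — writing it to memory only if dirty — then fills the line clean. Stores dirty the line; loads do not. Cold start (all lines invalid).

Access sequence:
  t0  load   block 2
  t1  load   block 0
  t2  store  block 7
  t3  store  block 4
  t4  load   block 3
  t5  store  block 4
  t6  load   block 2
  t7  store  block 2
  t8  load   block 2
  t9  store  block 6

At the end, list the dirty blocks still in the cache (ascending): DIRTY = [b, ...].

DIRTY = [4, 6]

  0 | R B2 → L2 miss [-]
  1 | R B0 → L0 miss [-]
  2 | W B7 → L3 miss [D]
  3 | W B4 → L0 miss [D]
  4 | R B3 → L3 miss wb→B7 [-]
  5 | W B4 → L0 hit [D]
  6 | R B2 → L2 hit [-]
  7 | W B2 → L2 hit [D]
  8 | R B2 → L2 hit [D]
  9 | W B6 → L2 miss wb→B2 [D]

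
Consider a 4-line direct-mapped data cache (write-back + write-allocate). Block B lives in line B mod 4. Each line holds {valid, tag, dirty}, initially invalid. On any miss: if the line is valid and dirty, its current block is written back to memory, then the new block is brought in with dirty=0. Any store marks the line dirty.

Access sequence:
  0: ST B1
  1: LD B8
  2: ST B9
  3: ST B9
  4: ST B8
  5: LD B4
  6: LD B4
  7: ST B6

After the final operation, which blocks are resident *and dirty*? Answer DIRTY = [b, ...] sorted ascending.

0: W B1 -> L1 miss  d=D]
1: R B8 -> L0 miss  d=-]
2: W B9 -> L1 miss wb->B1  d=D]
3: W B9 -> L1 hit  d=D]
4: W B8 -> L0 hit  d=D]
5: R B4 -> L0 miss wb->B8  d=-]
6: R B4 -> L0 hit  d=-]
7: W B6 -> L2 miss  d=D]

DIRTY = [6, 9]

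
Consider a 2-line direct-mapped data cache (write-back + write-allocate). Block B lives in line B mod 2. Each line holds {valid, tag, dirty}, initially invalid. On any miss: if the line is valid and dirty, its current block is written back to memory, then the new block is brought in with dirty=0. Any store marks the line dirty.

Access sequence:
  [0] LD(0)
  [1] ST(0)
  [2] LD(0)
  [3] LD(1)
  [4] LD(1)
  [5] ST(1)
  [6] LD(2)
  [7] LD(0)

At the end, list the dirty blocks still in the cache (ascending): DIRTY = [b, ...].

DIRTY = [1]

0: R B0 -> L0 miss  d=-]
1: W B0 -> L0 hit  d=D]
2: R B0 -> L0 hit  d=D]
3: R B1 -> L1 miss  d=-]
4: R B1 -> L1 hit  d=-]
5: W B1 -> L1 hit  d=D]
6: R B2 -> L0 miss wb->B0  d=-]
7: R B0 -> L0 miss  d=-]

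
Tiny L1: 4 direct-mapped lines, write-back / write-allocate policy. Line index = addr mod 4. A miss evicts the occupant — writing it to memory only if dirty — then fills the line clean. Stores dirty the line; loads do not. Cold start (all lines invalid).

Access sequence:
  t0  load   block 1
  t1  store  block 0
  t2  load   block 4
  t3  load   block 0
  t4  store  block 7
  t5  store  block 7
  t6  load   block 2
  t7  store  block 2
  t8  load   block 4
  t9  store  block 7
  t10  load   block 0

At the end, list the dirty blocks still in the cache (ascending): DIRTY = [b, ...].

DIRTY = [2, 7]

0: R B1 -> L1 miss  d=-]
1: W B0 -> L0 miss  d=D]
2: R B4 -> L0 miss wb->B0  d=-]
3: R B0 -> L0 miss  d=-]
4: W B7 -> L3 miss  d=D]
5: W B7 -> L3 hit  d=D]
6: R B2 -> L2 miss  d=-]
7: W B2 -> L2 hit  d=D]
8: R B4 -> L0 miss  d=-]
9: W B7 -> L3 hit  d=D]
10: R B0 -> L0 miss  d=-]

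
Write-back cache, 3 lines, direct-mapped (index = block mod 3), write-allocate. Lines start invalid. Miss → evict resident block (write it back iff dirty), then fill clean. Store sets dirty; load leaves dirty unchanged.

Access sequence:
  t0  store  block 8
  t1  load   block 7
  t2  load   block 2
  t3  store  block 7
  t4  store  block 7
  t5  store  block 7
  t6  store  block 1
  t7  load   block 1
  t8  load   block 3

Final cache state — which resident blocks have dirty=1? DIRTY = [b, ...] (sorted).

DIRTY = [1]

0: W B8 -> L2 miss  d=D]
1: R B7 -> L1 miss  d=-]
2: R B2 -> L2 miss wb->B8  d=-]
3: W B7 -> L1 hit  d=D]
4: W B7 -> L1 hit  d=D]
5: W B7 -> L1 hit  d=D]
6: W B1 -> L1 miss wb->B7  d=D]
7: R B1 -> L1 hit  d=D]
8: R B3 -> L0 miss  d=-]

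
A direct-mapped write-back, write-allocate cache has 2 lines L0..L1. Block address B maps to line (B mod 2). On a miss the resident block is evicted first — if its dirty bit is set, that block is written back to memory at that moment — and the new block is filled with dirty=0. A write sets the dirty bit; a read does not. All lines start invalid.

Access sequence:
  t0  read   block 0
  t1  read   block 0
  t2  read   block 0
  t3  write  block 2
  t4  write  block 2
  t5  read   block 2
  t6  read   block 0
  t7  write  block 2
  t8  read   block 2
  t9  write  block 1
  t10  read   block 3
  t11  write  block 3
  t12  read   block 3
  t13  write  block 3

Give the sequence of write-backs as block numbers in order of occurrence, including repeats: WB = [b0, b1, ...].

WB = [2, 1]

  0 | R B0 → L0 miss [-]
  1 | R B0 → L0 hit [-]
  2 | R B0 → L0 hit [-]
  3 | W B2 → L0 miss [D]
  4 | W B2 → L0 hit [D]
  5 | R B2 → L0 hit [D]
  6 | R B0 → L0 miss wb→B2 [-]
  7 | W B2 → L0 miss [D]
  8 | R B2 → L0 hit [D]
  9 | W B1 → L1 miss [D]
  10 | R B3 → L1 miss wb→B1 [-]
  11 | W B3 → L1 hit [D]
  12 | R B3 → L1 hit [D]
  13 | W B3 → L1 hit [D]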